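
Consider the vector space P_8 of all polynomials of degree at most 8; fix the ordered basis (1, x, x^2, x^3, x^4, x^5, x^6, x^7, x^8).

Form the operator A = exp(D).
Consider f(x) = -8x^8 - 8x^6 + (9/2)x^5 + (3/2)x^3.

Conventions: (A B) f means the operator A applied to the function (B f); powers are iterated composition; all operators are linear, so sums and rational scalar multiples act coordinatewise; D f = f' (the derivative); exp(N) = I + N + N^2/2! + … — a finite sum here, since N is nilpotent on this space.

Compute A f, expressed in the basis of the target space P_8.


order-1 term: -64x^7 - 48x^5 + (45/2)x^4 + (9/2)x^2
order-2 term: -224x^6 - 120x^4 + 45x^3 + (9/2)x
order-3 term: -448x^5 - 160x^3 + 45x^2 + 3/2
order-4 term: -560x^4 - 120x^2 + (45/2)x
order-5 term: -448x^3 - 48x + 9/2
order-6 term: -224x^2 - 8
order-7 term: -64x
order-8 term: -8
the series for exp(D) f terminates at order 8
exp(D) f = -8x^8 - 64x^7 - 232x^6 - (983/2)x^5 - (1315/2)x^4 - (1123/2)x^3 - (589/2)x^2 - 85x - 10

g(x) = -8x^8 - 64x^7 - 232x^6 - (983/2)x^5 - (1315/2)x^4 - (1123/2)x^3 - (589/2)x^2 - 85x - 10


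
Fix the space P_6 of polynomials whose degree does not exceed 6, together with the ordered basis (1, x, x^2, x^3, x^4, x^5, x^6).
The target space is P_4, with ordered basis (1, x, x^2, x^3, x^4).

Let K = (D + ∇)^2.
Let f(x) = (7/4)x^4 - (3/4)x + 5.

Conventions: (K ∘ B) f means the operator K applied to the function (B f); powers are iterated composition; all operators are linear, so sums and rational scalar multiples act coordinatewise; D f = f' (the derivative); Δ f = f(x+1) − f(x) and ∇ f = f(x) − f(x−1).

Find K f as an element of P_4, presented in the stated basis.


g(x) = 84x^2 - 84x + 77/2

D f = 7x^3 - 3/4
∇ f = 7x^3 - (21/2)x^2 + 7x - 5/2
(D + ∇) f = 14x^3 - (21/2)x^2 + 7x - 13/4
D (D + ∇) f = 42x^2 - 21x + 7
∇ (D + ∇) f = 42x^2 - 63x + 63/2
(D + ∇) (D + ∇) f = 84x^2 - 84x + 77/2


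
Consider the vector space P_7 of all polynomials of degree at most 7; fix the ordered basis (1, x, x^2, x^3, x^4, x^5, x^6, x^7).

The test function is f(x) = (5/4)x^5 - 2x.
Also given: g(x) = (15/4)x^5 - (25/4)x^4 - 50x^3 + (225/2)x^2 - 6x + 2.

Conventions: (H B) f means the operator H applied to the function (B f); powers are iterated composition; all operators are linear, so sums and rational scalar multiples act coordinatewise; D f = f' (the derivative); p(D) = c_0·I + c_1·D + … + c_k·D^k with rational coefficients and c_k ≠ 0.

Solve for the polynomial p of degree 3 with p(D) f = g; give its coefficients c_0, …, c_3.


D^0 f = (5/4)x^5 - 2x
D^1 f = (25/4)x^4 - 2
D^2 f = 25x^3
D^3 f = 75x^2
matching coefficients of g against c_0 f + c_1 Df + … from the top degree down determines the c_i
solution: c_0 = 3, c_1 = -1, c_2 = -2, c_3 = 3/2

c_0 = 3, c_1 = -1, c_2 = -2, c_3 = 3/2


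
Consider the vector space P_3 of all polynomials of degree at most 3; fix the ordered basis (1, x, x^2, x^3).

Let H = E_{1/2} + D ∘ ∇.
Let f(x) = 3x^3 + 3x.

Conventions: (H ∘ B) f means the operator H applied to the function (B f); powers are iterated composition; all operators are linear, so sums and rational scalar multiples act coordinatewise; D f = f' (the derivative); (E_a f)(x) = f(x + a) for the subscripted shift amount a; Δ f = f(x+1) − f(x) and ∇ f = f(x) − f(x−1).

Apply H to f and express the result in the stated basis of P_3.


the image equals g(x) = 3x^3 + (9/2)x^2 + (93/4)x - 57/8

E_{1/2} f = 3x^3 + (9/2)x^2 + (21/4)x + 15/8
∇ f = 9x^2 - 9x + 6
D ∇ f = 18x - 9
(E_{1/2} + D ∘ ∇) f = 3x^3 + (9/2)x^2 + (93/4)x - 57/8


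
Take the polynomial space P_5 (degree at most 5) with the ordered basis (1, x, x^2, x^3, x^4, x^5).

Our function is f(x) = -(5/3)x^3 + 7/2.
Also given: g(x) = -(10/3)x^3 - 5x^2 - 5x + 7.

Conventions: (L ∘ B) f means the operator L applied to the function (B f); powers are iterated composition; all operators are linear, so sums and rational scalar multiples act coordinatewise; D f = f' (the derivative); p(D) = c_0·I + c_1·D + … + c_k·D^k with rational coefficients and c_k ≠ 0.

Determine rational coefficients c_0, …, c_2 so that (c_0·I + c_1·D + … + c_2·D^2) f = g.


D^0 f = -(5/3)x^3 + 7/2
D^1 f = -5x^2
D^2 f = -10x
matching coefficients of g against c_0 f + c_1 Df + … from the top degree down determines the c_i
solution: c_0 = 2, c_1 = 1, c_2 = 1/2

p(D) = 2·I + D + (1/2)·D^2, i.e. c_0 = 2, c_1 = 1, c_2 = 1/2


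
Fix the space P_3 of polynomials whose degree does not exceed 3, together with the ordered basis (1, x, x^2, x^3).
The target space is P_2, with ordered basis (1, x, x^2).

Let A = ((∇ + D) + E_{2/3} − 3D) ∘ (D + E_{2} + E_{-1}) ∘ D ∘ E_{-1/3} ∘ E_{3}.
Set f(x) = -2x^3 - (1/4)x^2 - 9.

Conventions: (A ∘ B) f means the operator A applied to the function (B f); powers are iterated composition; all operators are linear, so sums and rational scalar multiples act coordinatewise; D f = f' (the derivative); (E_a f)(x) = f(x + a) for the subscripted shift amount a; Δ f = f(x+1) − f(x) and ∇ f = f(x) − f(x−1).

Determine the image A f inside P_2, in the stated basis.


E_{3} f = -2x^3 - (73/4)x^2 - (111/2)x - 261/4
E_{-1/3} E_{3} f = -2x^3 - (65/4)x^2 - 44x - 1315/27
D E_{-1/3} E_{3} f = -6x^2 - (65/2)x - 44
D (D ∘ E_{-1/3} ∘ E_{3}) f = -12x - 65/2
E_{2} (D ∘ E_{-1/3} ∘ E_{3}) f = -6x^2 - (113/2)x - 133
E_{-1} (D ∘ E_{-1/3} ∘ E_{3}) f = -6x^2 - (41/2)x - 35/2
(D + E_{2} + E_{-1}) (D ∘ E_{-1/3} ∘ E_{3}) f = -12x^2 - 89x - 183
∇ (D + E_{2} + E_{-1}) (D ∘ E_{-1/3} ∘ E_{3}) f = -24x - 77
D (D + E_{2} + E_{-1}) (D ∘ E_{-1/3} ∘ E_{3}) f = -24x - 89
(∇ + D) (D + E_{2} + E_{-1}) (D ∘ E_{-1/3} ∘ E_{3}) f = -48x - 166
E_{2/3} (D + E_{2} + E_{-1}) (D ∘ E_{-1/3} ∘ E_{3}) f = -12x^2 - 105x - 743/3
D (D + E_{2} + E_{-1}) (D ∘ E_{-1/3} ∘ E_{3}) f = -24x - 89
(-3D) (D + E_{2} + E_{-1}) (D ∘ E_{-1/3} ∘ E_{3}) f = 72x + 267
((∇ + D) + E_{2/3} − 3D) (D + E_{2} + E_{-1}) (D ∘ E_{-1/3} ∘ E_{3}) f = -12x^2 - 81x - 440/3

the image equals g(x) = -12x^2 - 81x - 440/3


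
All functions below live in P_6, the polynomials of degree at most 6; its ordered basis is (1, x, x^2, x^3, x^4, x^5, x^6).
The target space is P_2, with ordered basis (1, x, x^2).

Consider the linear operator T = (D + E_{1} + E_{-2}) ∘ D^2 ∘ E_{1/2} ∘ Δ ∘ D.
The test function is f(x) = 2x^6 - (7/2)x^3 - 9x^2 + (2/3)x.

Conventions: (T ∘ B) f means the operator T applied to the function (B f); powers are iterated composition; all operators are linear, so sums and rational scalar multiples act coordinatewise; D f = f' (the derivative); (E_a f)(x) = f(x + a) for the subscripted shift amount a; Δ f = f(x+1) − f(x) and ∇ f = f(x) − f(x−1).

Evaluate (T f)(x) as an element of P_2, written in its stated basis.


the image equals g(x) = 1440x^2 + 2880x + 5160

D f = 12x^5 - (21/2)x^2 - 18x + 2/3
Δ D f = 60x^4 + 120x^3 + 120x^2 + 39x - 33/2
E_{1/2} (Δ ∘ D) f = 60x^4 + 240x^3 + 390x^2 + 279x + 207/4
D E_{1/2} (Δ ∘ D) f = 240x^3 + 720x^2 + 780x + 279
D D E_{1/2} (Δ ∘ D) f = 720x^2 + 1440x + 780
D (D^2 ∘ E_{1/2}) (Δ ∘ D) f = 1440x + 1440
E_{1} (D^2 ∘ E_{1/2}) (Δ ∘ D) f = 720x^2 + 2880x + 2940
E_{-2} (D^2 ∘ E_{1/2}) (Δ ∘ D) f = 720x^2 - 1440x + 780
(D + E_{1} + E_{-2}) (D^2 ∘ E_{1/2}) (Δ ∘ D) f = 1440x^2 + 2880x + 5160


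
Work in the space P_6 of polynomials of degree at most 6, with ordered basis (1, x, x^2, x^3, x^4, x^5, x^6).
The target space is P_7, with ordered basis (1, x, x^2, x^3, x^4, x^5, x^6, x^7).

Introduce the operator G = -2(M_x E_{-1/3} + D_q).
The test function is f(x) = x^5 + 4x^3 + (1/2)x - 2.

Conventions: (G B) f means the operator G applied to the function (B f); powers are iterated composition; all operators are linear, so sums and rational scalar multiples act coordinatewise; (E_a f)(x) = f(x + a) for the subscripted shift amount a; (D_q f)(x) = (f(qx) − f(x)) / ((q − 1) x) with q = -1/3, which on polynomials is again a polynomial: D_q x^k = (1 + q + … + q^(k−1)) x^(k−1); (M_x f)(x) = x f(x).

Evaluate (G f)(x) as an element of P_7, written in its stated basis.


E_{-1/3} f = x^5 - (5/3)x^4 + (46/9)x^3 - (118/27)x^2 + (307/162)x - 1127/486
M_x E_{-1/3} f = x^6 - (5/3)x^5 + (46/9)x^4 - (118/27)x^3 + (307/162)x^2 - (1127/486)x
D_q f = (61/81)x^4 + (28/9)x^2 + 1/2
(M_x E_{-1/3} + D_q) f = x^6 - (5/3)x^5 + (475/81)x^4 - (118/27)x^3 + (811/162)x^2 - (1127/486)x + 1/2
(-2(M_x E_{-1/3} + D_q)) f = -2x^6 + (10/3)x^5 - (950/81)x^4 + (236/27)x^3 - (811/81)x^2 + (1127/243)x - 1

g(x) = -2x^6 + (10/3)x^5 - (950/81)x^4 + (236/27)x^3 - (811/81)x^2 + (1127/243)x - 1


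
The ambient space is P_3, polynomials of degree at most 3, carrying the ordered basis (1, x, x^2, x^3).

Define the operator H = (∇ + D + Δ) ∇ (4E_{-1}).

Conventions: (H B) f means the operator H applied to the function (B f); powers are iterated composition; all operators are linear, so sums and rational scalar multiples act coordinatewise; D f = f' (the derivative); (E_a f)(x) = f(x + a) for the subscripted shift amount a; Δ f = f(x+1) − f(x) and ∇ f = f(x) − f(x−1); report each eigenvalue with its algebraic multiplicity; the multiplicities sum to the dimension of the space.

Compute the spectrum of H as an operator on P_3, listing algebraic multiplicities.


λ = 0 (multiplicity 4)

image of 1: 0
image of x: 0
image of x^2: 24
image of x^3: 72x - 108
the matrix is upper triangular; its diagonal is (0, 0, 0, 0)
for a triangular matrix the eigenvalues are the diagonal entries, with algebraic multiplicity their repetition count


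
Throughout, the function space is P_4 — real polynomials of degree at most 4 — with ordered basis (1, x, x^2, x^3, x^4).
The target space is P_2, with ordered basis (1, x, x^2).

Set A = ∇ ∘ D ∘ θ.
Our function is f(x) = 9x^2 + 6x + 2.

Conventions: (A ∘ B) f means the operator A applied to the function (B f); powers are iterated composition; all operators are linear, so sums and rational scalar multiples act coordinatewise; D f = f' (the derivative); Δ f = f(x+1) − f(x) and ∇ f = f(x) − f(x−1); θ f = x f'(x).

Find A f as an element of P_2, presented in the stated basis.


θ f = 18x^2 + 6x
D θ f = 36x + 6
∇ D θ f = 36

the image equals g(x) = 36


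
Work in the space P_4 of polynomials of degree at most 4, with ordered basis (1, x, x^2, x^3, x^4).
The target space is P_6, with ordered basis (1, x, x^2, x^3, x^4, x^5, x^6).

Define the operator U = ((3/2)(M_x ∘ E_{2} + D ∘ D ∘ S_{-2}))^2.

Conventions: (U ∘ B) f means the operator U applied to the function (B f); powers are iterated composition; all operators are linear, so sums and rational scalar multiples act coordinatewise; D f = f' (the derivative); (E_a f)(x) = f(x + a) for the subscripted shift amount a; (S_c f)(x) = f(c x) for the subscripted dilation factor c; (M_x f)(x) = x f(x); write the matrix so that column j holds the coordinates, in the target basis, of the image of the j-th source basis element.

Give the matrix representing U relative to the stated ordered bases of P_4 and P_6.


image of 1: (9/4)x^2 + (9/2)x
image of x: (9/4)x^3 + (27/2)x^2 + 18x + 18
image of x^2: (9/4)x^4 + (45/2)x^3 + 72x^2 - 18x + 72
image of x^3: (9/4)x^5 + (63/2)x^4 + 162x^3 + 684x^2 - 576x + 216
image of x^4: (9/4)x^6 + (81/2)x^5 + 288x^4 + 6912x^2 + 288x + 4032
each image's coordinates form column j of the matrix

the matrix is [[0, 18, 72, 216, 4032]; [9/2, 18, -18, -576, 288]; [9/4, 27/2, 72, 684, 6912]; [0, 9/4, 45/2, 162, 0]; [0, 0, 9/4, 63/2, 288]; [0, 0, 0, 9/4, 81/2]; [0, 0, 0, 0, 9/4]] (rows listed top to bottom)


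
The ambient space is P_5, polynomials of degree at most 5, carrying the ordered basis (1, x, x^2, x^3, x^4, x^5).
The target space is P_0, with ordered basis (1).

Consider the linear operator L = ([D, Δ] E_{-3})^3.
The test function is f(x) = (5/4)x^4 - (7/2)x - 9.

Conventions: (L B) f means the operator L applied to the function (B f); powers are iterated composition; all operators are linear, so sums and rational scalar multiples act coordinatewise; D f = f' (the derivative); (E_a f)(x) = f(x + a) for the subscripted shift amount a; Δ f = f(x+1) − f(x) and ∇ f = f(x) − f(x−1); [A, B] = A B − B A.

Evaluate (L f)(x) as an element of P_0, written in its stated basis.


g(x) = 0

E_{-3} f = (5/4)x^4 - 15x^3 + (135/2)x^2 - (277/2)x + 411/4
Δ E_{-3} f = 5x^3 - (75/2)x^2 + 95x - 339/4
D Δ E_{-3} f = 15x^2 - 75x + 95
D E_{-3} f = 5x^3 - 45x^2 + 135x - 277/2
Δ D E_{-3} f = 15x^2 - 75x + 95
[D, Δ] E_{-3} f = 0
E_{-3} ([D, Δ] E_{-3}) f = 0
Δ E_{-3} ([D, Δ] E_{-3}) f = 0
D Δ E_{-3} ([D, Δ] E_{-3}) f = 0
D E_{-3} ([D, Δ] E_{-3}) f = 0
Δ D E_{-3} ([D, Δ] E_{-3}) f = 0
[D, Δ] E_{-3} ([D, Δ] E_{-3}) f = 0
E_{-3} ([D, Δ] E_{-3}) ([D, Δ] E_{-3}) f = 0
Δ E_{-3} ([D, Δ] E_{-3}) ([D, Δ] E_{-3}) f = 0
D Δ E_{-3} ([D, Δ] E_{-3}) ([D, Δ] E_{-3}) f = 0
D E_{-3} ([D, Δ] E_{-3}) ([D, Δ] E_{-3}) f = 0
Δ D E_{-3} ([D, Δ] E_{-3}) ([D, Δ] E_{-3}) f = 0
[D, Δ] E_{-3} ([D, Δ] E_{-3}) ([D, Δ] E_{-3}) f = 0


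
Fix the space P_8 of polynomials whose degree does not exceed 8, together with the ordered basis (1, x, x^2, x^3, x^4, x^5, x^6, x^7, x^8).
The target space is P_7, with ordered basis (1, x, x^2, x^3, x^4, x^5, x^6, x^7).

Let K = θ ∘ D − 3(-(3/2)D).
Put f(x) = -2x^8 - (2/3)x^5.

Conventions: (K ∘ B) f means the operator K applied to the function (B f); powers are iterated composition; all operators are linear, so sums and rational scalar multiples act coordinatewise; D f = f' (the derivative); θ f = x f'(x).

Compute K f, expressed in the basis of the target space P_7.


the result is g(x) = -184x^7 - (85/3)x^4

D f = -16x^7 - (10/3)x^4
θ D f = -112x^7 - (40/3)x^4
D f = -16x^7 - (10/3)x^4
(-(3/2)D) f = 24x^7 + 5x^4
(-3(-(3/2)D)) f = -72x^7 - 15x^4
(θ ∘ D − 3(-(3/2)D)) f = -184x^7 - (85/3)x^4


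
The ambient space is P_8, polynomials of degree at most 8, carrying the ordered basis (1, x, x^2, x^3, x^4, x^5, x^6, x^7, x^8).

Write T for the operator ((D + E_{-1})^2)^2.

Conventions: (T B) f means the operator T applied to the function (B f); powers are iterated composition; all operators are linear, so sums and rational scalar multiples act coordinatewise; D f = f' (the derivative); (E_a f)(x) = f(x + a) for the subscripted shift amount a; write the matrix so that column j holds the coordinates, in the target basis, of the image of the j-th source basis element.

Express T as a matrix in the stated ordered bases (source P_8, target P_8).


image of 1: 1
image of x: x
image of x^2: x^2 + 4
image of x^3: x^3 + 12x - 4
image of x^4: x^4 + 24x^2 - 16x + 40
image of x^5: x^5 + 40x^3 - 40x^2 + 200x - 124
image of x^6: x^6 + 60x^4 - 80x^3 + 600x^2 - 744x + 664
image of x^7: x^7 + 84x^5 - 140x^4 + 1400x^3 - 2604x^2 + 4648x - 3196
image of x^8: x^8 + 112x^6 - 224x^5 + 2800x^4 - 6944x^3 + 18592x^2 - 25568x + 15712
each image's coordinates form column j of the matrix

the matrix is [[1, 0, 4, -4, 40, -124, 664, -3196, 15712]; [0, 1, 0, 12, -16, 200, -744, 4648, -25568]; [0, 0, 1, 0, 24, -40, 600, -2604, 18592]; [0, 0, 0, 1, 0, 40, -80, 1400, -6944]; [0, 0, 0, 0, 1, 0, 60, -140, 2800]; [0, 0, 0, 0, 0, 1, 0, 84, -224]; [0, 0, 0, 0, 0, 0, 1, 0, 112]; [0, 0, 0, 0, 0, 0, 0, 1, 0]; [0, 0, 0, 0, 0, 0, 0, 0, 1]] (rows listed top to bottom)


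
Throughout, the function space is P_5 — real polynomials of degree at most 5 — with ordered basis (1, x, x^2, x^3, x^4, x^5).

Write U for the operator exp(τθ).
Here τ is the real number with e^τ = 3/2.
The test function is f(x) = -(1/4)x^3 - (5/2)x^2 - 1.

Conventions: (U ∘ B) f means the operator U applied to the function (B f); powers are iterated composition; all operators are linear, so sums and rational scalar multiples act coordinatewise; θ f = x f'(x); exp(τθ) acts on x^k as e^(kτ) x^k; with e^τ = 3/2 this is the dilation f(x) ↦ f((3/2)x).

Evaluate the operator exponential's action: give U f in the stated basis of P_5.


exp(τθ) x^k = e^(kτ) x^k; with e^τ = 3/2 this sends x^k to (3/2)^k x^k
x^2 ↦ 9/4 x^2
x^3 ↦ 27/8 x^3
applying this coordinatewise to f: exp(τθ) f = -(27/32)x^3 - (45/8)x^2 - 1

the image equals g(x) = -(27/32)x^3 - (45/8)x^2 - 1


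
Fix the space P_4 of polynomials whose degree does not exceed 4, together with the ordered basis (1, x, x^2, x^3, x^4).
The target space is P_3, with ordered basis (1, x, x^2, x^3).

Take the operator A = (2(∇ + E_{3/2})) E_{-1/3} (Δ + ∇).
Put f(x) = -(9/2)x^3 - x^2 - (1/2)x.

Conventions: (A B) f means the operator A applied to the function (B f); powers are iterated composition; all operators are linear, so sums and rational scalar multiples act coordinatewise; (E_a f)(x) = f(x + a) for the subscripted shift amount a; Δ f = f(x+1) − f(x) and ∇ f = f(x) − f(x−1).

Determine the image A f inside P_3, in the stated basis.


Δ f = -(27/2)x^2 - (31/2)x - 6
∇ f = -(27/2)x^2 + (23/2)x - 4
(Δ + ∇) f = -27x^2 - 4x - 10
E_{-1/3} (Δ + ∇) f = -27x^2 + 14x - 35/3
∇ (E_{-1/3} (Δ + ∇)) f = -54x + 41
E_{3/2} (E_{-1/3} (Δ + ∇)) f = -27x^2 - 67x - 617/12
(∇ + E_{3/2}) (E_{-1/3} (Δ + ∇)) f = -27x^2 - 121x - 125/12
(2(∇ + E_{3/2})) (E_{-1/3} (Δ + ∇)) f = -54x^2 - 242x - 125/6

g(x) = -54x^2 - 242x - 125/6


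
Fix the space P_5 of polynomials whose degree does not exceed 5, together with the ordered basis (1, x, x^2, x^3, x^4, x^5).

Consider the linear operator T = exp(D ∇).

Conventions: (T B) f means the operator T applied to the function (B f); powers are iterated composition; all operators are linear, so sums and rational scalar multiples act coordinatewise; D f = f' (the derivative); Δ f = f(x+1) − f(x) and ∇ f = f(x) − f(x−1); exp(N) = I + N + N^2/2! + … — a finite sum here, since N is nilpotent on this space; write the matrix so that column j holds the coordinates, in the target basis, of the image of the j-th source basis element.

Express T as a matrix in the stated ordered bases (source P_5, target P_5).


the matrix is [[1, 0, 2, -3, 16, -65]; [0, 1, 0, 6, -12, 80]; [0, 0, 1, 0, 12, -30]; [0, 0, 0, 1, 0, 20]; [0, 0, 0, 0, 1, 0]; [0, 0, 0, 0, 0, 1]] (rows listed top to bottom)

image of 1: 1
image of x: x
image of x^2: x^2 + 2
image of x^3: x^3 + 6x - 3
image of x^4: x^4 + 12x^2 - 12x + 16
image of x^5: x^5 + 20x^3 - 30x^2 + 80x - 65
each image's coordinates form column j of the matrix


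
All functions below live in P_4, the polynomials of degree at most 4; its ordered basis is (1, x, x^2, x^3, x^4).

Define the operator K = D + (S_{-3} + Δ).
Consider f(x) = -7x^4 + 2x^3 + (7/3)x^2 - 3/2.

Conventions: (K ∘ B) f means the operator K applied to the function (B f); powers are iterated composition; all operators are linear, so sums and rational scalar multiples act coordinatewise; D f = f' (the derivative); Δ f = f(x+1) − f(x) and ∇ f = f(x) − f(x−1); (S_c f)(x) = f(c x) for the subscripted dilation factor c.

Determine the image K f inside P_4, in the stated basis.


g(x) = -567x^4 - 110x^3 - 9x^2 - (38/3)x - 25/6

D f = -28x^3 + 6x^2 + (14/3)x
S_{-3} f = -567x^4 - 54x^3 + 21x^2 - 3/2
Δ f = -28x^3 - 36x^2 - (52/3)x - 8/3
(S_{-3} + Δ) f = -567x^4 - 82x^3 - 15x^2 - (52/3)x - 25/6
(D + (S_{-3} + Δ)) f = -567x^4 - 110x^3 - 9x^2 - (38/3)x - 25/6


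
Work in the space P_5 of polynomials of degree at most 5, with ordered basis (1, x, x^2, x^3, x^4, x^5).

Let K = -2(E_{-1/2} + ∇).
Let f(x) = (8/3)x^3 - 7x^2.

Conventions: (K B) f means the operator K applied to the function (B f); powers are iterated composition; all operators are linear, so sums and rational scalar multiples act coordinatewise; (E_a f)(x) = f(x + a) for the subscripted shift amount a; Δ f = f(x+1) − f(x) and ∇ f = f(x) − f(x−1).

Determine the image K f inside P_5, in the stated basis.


E_{-1/2} f = (8/3)x^3 - 11x^2 + 9x - 25/12
∇ f = 8x^2 - 22x + 29/3
(E_{-1/2} + ∇) f = (8/3)x^3 - 3x^2 - 13x + 91/12
(-2(E_{-1/2} + ∇)) f = -(16/3)x^3 + 6x^2 + 26x - 91/6

g(x) = -(16/3)x^3 + 6x^2 + 26x - 91/6


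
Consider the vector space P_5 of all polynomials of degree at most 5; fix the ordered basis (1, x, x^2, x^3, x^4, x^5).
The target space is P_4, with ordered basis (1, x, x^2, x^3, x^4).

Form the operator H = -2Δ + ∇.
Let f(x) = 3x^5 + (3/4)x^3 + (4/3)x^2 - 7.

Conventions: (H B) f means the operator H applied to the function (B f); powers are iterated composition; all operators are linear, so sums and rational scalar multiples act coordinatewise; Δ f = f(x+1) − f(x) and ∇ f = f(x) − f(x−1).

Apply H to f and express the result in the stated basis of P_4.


the image equals g(x) = -15x^4 - 90x^3 - (129/4)x^2 - (653/12)x - 31/4

Δ f = 15x^4 + 30x^3 + (129/4)x^2 + (239/12)x + 61/12
(-2Δ) f = -30x^4 - 60x^3 - (129/2)x^2 - (239/6)x - 61/6
∇ f = 15x^4 - 30x^3 + (129/4)x^2 - (175/12)x + 29/12
(-2Δ + ∇) f = -15x^4 - 90x^3 - (129/4)x^2 - (653/12)x - 31/4


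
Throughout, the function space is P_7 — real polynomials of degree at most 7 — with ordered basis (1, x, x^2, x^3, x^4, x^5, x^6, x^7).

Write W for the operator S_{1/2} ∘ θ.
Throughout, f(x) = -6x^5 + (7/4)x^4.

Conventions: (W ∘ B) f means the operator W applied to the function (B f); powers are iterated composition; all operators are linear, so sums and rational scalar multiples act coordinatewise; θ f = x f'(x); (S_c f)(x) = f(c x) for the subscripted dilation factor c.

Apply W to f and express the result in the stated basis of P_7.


the result is g(x) = -(15/16)x^5 + (7/16)x^4

θ f = -30x^5 + 7x^4
S_{1/2} θ f = -(15/16)x^5 + (7/16)x^4


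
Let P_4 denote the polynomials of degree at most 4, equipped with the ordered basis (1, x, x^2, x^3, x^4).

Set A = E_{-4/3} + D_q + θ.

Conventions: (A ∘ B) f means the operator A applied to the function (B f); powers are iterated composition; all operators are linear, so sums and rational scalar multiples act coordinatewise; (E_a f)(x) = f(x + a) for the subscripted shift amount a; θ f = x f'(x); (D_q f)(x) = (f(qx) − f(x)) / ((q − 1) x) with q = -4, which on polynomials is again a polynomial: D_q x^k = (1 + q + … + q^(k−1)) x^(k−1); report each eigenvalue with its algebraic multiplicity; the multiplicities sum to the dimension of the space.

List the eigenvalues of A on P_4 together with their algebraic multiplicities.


image of 1: 1
image of x: 2x - 1/3
image of x^2: 3x^2 - (17/3)x + 16/9
image of x^3: 4x^3 + 9x^2 + (16/3)x - 64/27
image of x^4: 5x^4 - (169/3)x^3 + (32/3)x^2 - (256/27)x + 256/81
the matrix is upper triangular; its diagonal is (1, 2, 3, 4, 5)
for a triangular matrix the eigenvalues are the diagonal entries, with algebraic multiplicity their repetition count

λ = 1 (multiplicity 1), λ = 2 (multiplicity 1), λ = 3 (multiplicity 1), λ = 4 (multiplicity 1), λ = 5 (multiplicity 1)


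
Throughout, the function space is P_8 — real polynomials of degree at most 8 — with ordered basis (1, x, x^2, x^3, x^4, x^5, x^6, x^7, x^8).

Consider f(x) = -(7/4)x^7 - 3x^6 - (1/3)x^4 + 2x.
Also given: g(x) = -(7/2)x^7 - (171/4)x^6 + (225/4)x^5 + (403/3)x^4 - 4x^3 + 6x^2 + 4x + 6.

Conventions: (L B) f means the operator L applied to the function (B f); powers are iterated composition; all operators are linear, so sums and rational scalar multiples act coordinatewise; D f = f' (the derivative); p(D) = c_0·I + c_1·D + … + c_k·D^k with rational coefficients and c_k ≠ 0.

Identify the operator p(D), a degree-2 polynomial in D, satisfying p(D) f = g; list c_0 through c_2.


c_0 = 2, c_1 = 3, c_2 = -3/2

D^0 f = -(7/4)x^7 - 3x^6 - (1/3)x^4 + 2x
D^1 f = -(49/4)x^6 - 18x^5 - (4/3)x^3 + 2
D^2 f = -(147/2)x^5 - 90x^4 - 4x^2
matching coefficients of g against c_0 f + c_1 Df + … from the top degree down determines the c_i
solution: c_0 = 2, c_1 = 3, c_2 = -3/2


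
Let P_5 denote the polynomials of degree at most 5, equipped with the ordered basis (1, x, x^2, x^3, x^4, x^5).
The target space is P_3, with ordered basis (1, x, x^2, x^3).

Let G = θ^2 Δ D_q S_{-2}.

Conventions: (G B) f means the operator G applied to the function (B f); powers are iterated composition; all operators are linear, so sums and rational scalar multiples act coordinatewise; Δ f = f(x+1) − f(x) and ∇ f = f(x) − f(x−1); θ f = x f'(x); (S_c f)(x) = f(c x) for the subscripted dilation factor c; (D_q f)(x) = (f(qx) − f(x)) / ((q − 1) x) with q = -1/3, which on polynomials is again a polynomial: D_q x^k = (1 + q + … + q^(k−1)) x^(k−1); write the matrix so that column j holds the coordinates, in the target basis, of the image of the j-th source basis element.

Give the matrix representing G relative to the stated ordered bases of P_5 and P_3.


the matrix is [[0, 0, 0, 0, 0, 0]; [0, 0, 0, -112/9, 320/9, -7808/81]; [0, 0, 0, 0, 1280/9, -15616/27]; [0, 0, 0, 0, 0, -7808/9]] (rows listed top to bottom)

image of 1: 0
image of x: 0
image of x^2: 0
image of x^3: -(112/9)x
image of x^4: (1280/9)x^2 + (320/9)x
image of x^5: -(7808/9)x^3 - (15616/27)x^2 - (7808/81)x
each image's coordinates form column j of the matrix


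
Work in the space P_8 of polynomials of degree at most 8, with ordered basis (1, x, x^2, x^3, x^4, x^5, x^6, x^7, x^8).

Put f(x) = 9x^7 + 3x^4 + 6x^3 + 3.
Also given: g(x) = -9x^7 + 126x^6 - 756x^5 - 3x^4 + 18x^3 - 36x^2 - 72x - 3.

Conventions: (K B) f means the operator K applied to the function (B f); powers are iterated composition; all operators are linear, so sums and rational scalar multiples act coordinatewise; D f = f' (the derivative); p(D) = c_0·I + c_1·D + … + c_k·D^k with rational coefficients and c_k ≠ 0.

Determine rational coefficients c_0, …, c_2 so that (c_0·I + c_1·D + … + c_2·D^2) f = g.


p(D) = -I + 2·D − 2·D^2, i.e. c_0 = -1, c_1 = 2, c_2 = -2

D^0 f = 9x^7 + 3x^4 + 6x^3 + 3
D^1 f = 63x^6 + 12x^3 + 18x^2
D^2 f = 378x^5 + 36x^2 + 36x
matching coefficients of g against c_0 f + c_1 Df + … from the top degree down determines the c_i
solution: c_0 = -1, c_1 = 2, c_2 = -2


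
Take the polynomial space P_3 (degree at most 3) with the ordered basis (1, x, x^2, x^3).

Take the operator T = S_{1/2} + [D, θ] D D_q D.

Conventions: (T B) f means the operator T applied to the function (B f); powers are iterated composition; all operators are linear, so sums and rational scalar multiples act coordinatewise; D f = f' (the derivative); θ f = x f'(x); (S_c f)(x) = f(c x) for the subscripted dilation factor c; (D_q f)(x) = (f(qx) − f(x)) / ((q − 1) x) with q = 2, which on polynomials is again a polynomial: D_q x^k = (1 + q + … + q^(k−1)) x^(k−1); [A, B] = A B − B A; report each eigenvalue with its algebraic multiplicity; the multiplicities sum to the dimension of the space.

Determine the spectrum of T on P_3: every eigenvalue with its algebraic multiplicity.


image of 1: 1
image of x: (1/2)x
image of x^2: (1/4)x^2
image of x^3: (1/8)x^3
the matrix is upper triangular; its diagonal is (1, 1/2, 1/4, 1/8)
for a triangular matrix the eigenvalues are the diagonal entries, with algebraic multiplicity their repetition count

λ = 1/8 (multiplicity 1), λ = 1/4 (multiplicity 1), λ = 1/2 (multiplicity 1), λ = 1 (multiplicity 1)


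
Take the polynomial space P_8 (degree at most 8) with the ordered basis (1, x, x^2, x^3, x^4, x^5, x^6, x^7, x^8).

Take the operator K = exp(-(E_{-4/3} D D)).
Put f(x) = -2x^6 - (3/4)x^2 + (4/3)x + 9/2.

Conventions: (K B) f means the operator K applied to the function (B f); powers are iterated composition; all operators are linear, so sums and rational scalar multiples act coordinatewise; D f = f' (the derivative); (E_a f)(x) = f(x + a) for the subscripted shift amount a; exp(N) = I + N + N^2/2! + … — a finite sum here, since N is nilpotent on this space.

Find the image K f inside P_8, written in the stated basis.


the result is g(x) = -2x^6 + 60x^4 - 320x^3 + (1117/4)x^2 + (12172/9)x - 57358/27

order-1 term: 60x^4 - 320x^3 + 640x^2 - (5120/9)x + 10321/54
order-2 term: -360x^2 + 1920x - 2560
order-3 term: 240
the series for exp(-(E_{-4/3} D D)) f terminates at order 3
exp(-(E_{-4/3} D D)) f = -2x^6 + 60x^4 - 320x^3 + (1117/4)x^2 + (12172/9)x - 57358/27


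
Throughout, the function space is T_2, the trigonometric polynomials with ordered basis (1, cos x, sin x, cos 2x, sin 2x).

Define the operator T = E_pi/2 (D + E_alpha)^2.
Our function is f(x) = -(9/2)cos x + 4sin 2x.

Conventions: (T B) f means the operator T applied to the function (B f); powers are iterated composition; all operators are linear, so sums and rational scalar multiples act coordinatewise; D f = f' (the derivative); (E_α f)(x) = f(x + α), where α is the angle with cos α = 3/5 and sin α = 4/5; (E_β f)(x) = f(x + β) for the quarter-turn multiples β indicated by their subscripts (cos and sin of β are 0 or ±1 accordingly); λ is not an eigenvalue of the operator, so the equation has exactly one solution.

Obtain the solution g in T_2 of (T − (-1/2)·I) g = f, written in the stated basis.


write g with unknown coordinates in the stated basis and equate coefficients in (T − (-1/2)·I) g = f
solving from the highest basis element down gives g = (747/1105)cos x + (1296/1105)sin x - (16576/217697)cos 2x + (91832/217697)sin 2x
check: T g = -(5346/1105)cos x - (648/1105)sin x + (8288/217697)cos 2x + (824872/217697)sin 2x
so T g − (-1/2)·g = -(9/2)cos x + 4sin 2x = f ✓

g(x) = (747/1105)cos x + (1296/1105)sin x - (16576/217697)cos 2x + (91832/217697)sin 2x


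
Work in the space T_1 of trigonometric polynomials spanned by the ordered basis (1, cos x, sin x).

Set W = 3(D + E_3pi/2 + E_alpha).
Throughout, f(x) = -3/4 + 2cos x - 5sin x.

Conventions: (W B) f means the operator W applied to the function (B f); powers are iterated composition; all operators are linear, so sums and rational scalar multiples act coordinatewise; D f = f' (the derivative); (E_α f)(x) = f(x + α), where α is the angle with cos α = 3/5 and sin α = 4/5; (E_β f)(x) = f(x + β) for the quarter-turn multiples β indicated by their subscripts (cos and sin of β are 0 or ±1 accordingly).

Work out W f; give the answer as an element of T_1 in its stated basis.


D f = -5cos x - 2sin x
E_3pi/2 f = -3/4 + 5cos x + 2sin x
E_alpha f = -3/4 - (14/5)cos x - (23/5)sin x
(D + E_3pi/2 + E_alpha) f = -3/2 - (14/5)cos x - (23/5)sin x
(3(D + E_3pi/2 + E_alpha)) f = -9/2 - (42/5)cos x - (69/5)sin x

g(x) = -9/2 - (42/5)cos x - (69/5)sin x


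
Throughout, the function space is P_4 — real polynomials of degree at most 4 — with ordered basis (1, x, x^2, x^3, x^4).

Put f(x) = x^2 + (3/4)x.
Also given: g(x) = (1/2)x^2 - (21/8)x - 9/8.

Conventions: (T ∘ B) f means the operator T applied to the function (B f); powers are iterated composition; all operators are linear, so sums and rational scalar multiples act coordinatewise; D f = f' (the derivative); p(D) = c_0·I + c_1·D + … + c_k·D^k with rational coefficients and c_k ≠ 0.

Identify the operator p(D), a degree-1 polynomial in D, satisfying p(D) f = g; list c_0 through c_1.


D^0 f = x^2 + (3/4)x
D^1 f = 2x + 3/4
matching coefficients of g against c_0 f + c_1 Df + … from the top degree down determines the c_i
solution: c_0 = 1/2, c_1 = -3/2

c_0 = 1/2, c_1 = -3/2


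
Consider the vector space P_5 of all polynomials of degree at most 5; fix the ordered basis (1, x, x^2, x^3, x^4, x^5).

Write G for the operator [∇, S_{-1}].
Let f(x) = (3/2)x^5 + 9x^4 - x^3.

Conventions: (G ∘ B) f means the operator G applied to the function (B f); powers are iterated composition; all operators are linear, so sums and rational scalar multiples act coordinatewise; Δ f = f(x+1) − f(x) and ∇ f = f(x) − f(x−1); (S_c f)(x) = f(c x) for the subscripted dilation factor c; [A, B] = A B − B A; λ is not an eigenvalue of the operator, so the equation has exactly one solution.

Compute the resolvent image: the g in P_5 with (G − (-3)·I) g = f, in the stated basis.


the result is g(x) = (1/2)x^5 + (14/3)x^4 - (115/9)x^3 - (200/9)x^2 + (464/27)x + 265/81

write g with unknown coordinates in the stated basis and equate coefficients in (G − (-3)·I) g = f
solving from the highest basis element down gives g = (1/2)x^5 + (14/3)x^4 - (115/9)x^3 - (200/9)x^2 + (464/27)x + 265/81
check: G g = -5x^4 + (112/3)x^3 + (200/3)x^2 - (464/9)x - 265/27
so G g − (-3)·g = (3/2)x^5 + 9x^4 - x^3 = f ✓


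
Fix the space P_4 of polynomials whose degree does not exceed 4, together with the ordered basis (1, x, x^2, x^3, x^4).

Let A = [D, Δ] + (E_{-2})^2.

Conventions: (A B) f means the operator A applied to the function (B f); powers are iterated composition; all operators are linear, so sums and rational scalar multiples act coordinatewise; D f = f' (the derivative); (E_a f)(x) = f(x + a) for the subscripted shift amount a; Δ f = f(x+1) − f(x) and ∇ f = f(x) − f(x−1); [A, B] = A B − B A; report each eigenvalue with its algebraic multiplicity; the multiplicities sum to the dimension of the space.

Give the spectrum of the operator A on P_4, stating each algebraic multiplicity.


λ = 1 (multiplicity 5)

image of 1: 1
image of x: x - 4
image of x^2: x^2 - 8x + 16
image of x^3: x^3 - 12x^2 + 48x - 64
image of x^4: x^4 - 16x^3 + 96x^2 - 256x + 256
the matrix is upper triangular; its diagonal is (1, 1, 1, 1, 1)
for a triangular matrix the eigenvalues are the diagonal entries, with algebraic multiplicity their repetition count


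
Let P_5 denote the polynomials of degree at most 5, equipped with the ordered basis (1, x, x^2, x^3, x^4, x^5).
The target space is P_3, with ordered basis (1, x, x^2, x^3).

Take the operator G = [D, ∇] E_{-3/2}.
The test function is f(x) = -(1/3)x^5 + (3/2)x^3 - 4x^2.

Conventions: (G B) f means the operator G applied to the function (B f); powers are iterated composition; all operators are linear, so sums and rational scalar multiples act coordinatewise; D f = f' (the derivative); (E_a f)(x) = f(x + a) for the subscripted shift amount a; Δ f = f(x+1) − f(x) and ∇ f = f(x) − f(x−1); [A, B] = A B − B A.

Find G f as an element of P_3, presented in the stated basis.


E_{-3/2} f = -(1/3)x^5 + (5/2)x^4 - 6x^3 + (1/2)x^2 + (219/16)x - 369/32
∇ E_{-3/2} f = -(5/3)x^4 + (40/3)x^3 - (109/3)x^2 + (92/3)x + 209/48
D ∇ E_{-3/2} f = -(20/3)x^3 + 40x^2 - (218/3)x + 92/3
D E_{-3/2} f = -(5/3)x^4 + 10x^3 - 18x^2 + x + 219/16
∇ D E_{-3/2} f = -(20/3)x^3 + 40x^2 - (218/3)x + 92/3
[D, ∇] E_{-3/2} f = 0

the result is g(x) = 0


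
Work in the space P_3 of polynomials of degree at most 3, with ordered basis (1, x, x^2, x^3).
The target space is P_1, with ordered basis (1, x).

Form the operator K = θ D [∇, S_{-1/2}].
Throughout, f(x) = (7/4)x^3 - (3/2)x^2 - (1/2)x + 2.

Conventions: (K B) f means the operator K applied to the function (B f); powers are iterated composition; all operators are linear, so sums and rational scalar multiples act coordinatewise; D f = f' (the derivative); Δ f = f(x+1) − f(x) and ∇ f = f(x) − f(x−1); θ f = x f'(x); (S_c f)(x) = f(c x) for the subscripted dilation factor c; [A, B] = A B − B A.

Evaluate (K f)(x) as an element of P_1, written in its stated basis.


S_{-1/2} f = -(7/32)x^3 - (3/8)x^2 + (1/4)x + 2
∇ S_{-1/2} f = -(21/32)x^2 - (3/32)x + 13/32
∇ f = (21/4)x^2 - (33/4)x + 11/4
S_{-1/2} ∇ f = (21/16)x^2 + (33/8)x + 11/4
[∇, S_{-1/2}] f = -(63/32)x^2 - (135/32)x - 75/32
D [∇, S_{-1/2}] f = -(63/16)x - 135/32
θ D [∇, S_{-1/2}] f = -(63/16)x

the result is g(x) = -(63/16)x


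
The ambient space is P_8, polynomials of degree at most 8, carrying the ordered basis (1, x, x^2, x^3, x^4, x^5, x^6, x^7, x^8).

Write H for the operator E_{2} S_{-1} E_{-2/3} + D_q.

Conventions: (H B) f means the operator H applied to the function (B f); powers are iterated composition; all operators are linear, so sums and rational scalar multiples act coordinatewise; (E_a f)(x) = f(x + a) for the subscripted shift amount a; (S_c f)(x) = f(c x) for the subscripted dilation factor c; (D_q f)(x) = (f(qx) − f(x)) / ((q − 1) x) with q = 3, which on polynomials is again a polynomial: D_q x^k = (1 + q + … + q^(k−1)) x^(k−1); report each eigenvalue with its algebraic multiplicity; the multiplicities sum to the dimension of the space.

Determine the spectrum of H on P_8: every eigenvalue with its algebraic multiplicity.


image of 1: 1
image of x: -x - 5/3
image of x^2: x^2 + (28/3)x + 64/9
image of x^3: -x^3 + 5x^2 - (64/3)x - 512/27
image of x^4: x^4 + (152/3)x^3 + (128/3)x^2 + (2048/27)x + 4096/81
image of x^5: -x^5 + (323/3)x^4 - (640/9)x^3 - (5120/27)x^2 - (20480/81)x - 32768/243
image of x^6: x^6 + 380x^5 + (320/3)x^4 + (10240/27)x^3 + (20480/27)x^2 + (65536/81)x + 262144/729
image of x^7: -x^7 + (3223/3)x^6 - (448/3)x^5 - (17920/27)x^4 - (143360/81)x^3 - (229376/81)x^2 - (1835008/729)x - 2097152/2187
image of x^8: x^8 + (9904/3)x^7 + (1792/9)x^6 + (28672/27)x^5 + (286720/81)x^4 + (1835008/243)x^3 + (7340032/729)x^2 + (16777216/2187)x + 16777216/6561
the matrix is upper triangular; its diagonal is (1, -1, 1, -1, 1, -1, 1, -1, 1)
for a triangular matrix the eigenvalues are the diagonal entries, with algebraic multiplicity their repetition count

λ = -1 (multiplicity 4), λ = 1 (multiplicity 5)


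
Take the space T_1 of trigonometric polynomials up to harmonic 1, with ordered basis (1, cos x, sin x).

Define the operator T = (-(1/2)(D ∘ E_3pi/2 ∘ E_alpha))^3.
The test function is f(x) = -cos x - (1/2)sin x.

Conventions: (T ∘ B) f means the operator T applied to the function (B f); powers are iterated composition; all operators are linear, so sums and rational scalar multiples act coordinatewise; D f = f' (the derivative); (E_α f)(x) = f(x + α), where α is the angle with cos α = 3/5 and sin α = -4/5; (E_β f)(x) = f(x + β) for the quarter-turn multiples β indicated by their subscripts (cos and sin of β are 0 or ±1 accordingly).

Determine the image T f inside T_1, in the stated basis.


E_alpha f = -(1/5)cos x - (11/10)sin x
E_3pi/2 E_alpha f = (11/10)cos x - (1/5)sin x
D E_3pi/2 E_alpha f = -(1/5)cos x - (11/10)sin x
(-(1/2)(D ∘ E_3pi/2 ∘ E_alpha)) f = (1/10)cos x + (11/20)sin x
E_alpha (-(1/2)(D ∘ E_3pi/2 ∘ E_alpha)) f = -(19/50)cos x + (41/100)sin x
E_3pi/2 E_alpha (-(1/2)(D ∘ E_3pi/2 ∘ E_alpha)) f = -(41/100)cos x - (19/50)sin x
D E_3pi/2 E_alpha (-(1/2)(D ∘ E_3pi/2 ∘ E_alpha)) f = -(19/50)cos x + (41/100)sin x
(-(1/2)(D ∘ E_3pi/2 ∘ E_alpha)) (-(1/2)(D ∘ E_3pi/2 ∘ E_alpha)) f = (19/100)cos x - (41/200)sin x
E_alpha (-(1/2)(D ∘ E_3pi/2 ∘ E_alpha)) (-(1/2)(D ∘ E_3pi/2 ∘ E_alpha)) f = (139/500)cos x + (29/1000)sin x
E_3pi/2 E_alpha (-(1/2)(D ∘ E_3pi/2 ∘ E_alpha)) (-(1/2)(D ∘ E_3pi/2 ∘ E_alpha)) f = -(29/1000)cos x + (139/500)sin x
D E_3pi/2 E_alpha (-(1/2)(D ∘ E_3pi/2 ∘ E_alpha)) (-(1/2)(D ∘ E_3pi/2 ∘ E_alpha)) f = (139/500)cos x + (29/1000)sin x
(-(1/2)(D ∘ E_3pi/2 ∘ E_alpha)) (-(1/2)(D ∘ E_3pi/2 ∘ E_alpha)) (-(1/2)(D ∘ E_3pi/2 ∘ E_alpha)) f = -(139/1000)cos x - (29/2000)sin x

the result is g(x) = -(139/1000)cos x - (29/2000)sin x


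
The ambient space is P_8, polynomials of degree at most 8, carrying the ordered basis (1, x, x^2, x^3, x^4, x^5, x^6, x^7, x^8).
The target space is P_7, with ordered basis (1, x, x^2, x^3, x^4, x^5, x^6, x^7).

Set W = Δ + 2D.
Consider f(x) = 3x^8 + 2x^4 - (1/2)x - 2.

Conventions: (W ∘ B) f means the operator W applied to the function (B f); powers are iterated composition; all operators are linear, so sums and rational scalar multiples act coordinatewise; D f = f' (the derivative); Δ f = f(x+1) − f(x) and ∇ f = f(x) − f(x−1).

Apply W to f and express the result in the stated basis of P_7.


Δ f = 24x^7 + 84x^6 + 168x^5 + 210x^4 + 176x^3 + 96x^2 + 32x + 9/2
D f = 24x^7 + 8x^3 - 1/2
(2D) f = 48x^7 + 16x^3 - 1
(Δ + 2D) f = 72x^7 + 84x^6 + 168x^5 + 210x^4 + 192x^3 + 96x^2 + 32x + 7/2

the image equals g(x) = 72x^7 + 84x^6 + 168x^5 + 210x^4 + 192x^3 + 96x^2 + 32x + 7/2


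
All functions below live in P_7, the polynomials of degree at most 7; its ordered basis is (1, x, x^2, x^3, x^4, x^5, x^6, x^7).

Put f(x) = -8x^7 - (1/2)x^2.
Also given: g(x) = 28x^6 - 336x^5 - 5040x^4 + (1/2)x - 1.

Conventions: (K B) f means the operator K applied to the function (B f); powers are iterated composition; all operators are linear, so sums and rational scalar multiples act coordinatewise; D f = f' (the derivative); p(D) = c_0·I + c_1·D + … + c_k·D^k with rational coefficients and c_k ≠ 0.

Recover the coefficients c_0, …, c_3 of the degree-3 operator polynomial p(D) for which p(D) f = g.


D^0 f = -8x^7 - (1/2)x^2
D^1 f = -56x^6 - x
D^2 f = -336x^5 - 1
D^3 f = -1680x^4
matching coefficients of g against c_0 f + c_1 Df + … from the top degree down determines the c_i
solution: c_0 = 0, c_1 = -1/2, c_2 = 1, c_3 = 3

p(D) = -(1/2)·D + D^2 + 3·D^3, i.e. c_0 = 0, c_1 = -1/2, c_2 = 1, c_3 = 3
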